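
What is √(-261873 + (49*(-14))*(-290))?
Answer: I*√62933 ≈ 250.86*I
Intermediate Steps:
√(-261873 + (49*(-14))*(-290)) = √(-261873 - 686*(-290)) = √(-261873 + 198940) = √(-62933) = I*√62933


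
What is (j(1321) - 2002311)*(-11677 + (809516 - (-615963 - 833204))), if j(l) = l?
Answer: -4496236535940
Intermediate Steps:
(j(1321) - 2002311)*(-11677 + (809516 - (-615963 - 833204))) = (1321 - 2002311)*(-11677 + (809516 - (-615963 - 833204))) = -2000990*(-11677 + (809516 - 1*(-1449167))) = -2000990*(-11677 + (809516 + 1449167)) = -2000990*(-11677 + 2258683) = -2000990*2247006 = -4496236535940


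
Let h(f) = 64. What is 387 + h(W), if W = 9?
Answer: 451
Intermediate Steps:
387 + h(W) = 387 + 64 = 451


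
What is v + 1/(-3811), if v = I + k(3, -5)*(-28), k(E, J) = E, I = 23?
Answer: -232472/3811 ≈ -61.000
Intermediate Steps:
v = -61 (v = 23 + 3*(-28) = 23 - 84 = -61)
v + 1/(-3811) = -61 + 1/(-3811) = -61 - 1/3811 = -232472/3811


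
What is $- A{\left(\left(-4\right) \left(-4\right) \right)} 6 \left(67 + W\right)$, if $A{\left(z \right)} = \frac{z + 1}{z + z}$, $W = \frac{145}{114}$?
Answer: $- \frac{132311}{608} \approx -217.62$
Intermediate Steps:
$W = \frac{145}{114}$ ($W = 145 \cdot \frac{1}{114} = \frac{145}{114} \approx 1.2719$)
$A{\left(z \right)} = \frac{1 + z}{2 z}$
$- A{\left(\left(-4\right) \left(-4\right) \right)} 6 \left(67 + W\right) = - \frac{1 - -16}{2 \left(\left(-4\right) \left(-4\right)\right)} 6 \left(67 + \frac{145}{114}\right) = - \frac{1 + 16}{2 \cdot 16} \cdot 6 \cdot \frac{7783}{114} = - \frac{17}{2 \cdot 16} \cdot 6 \cdot \frac{7783}{114} = \left(-1\right) \frac{17}{32} \cdot 6 \cdot \frac{7783}{114} = \left(- \frac{17}{32}\right) 6 \cdot \frac{7783}{114} = \left(- \frac{51}{16}\right) \frac{7783}{114} = - \frac{132311}{608}$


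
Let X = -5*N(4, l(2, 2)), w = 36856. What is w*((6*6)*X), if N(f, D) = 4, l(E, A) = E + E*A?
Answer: -26536320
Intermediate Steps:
l(E, A) = E + A*E
X = -20 (X = -5*4 = -1*20 = -20)
w*((6*6)*X) = 36856*((6*6)*(-20)) = 36856*(36*(-20)) = 36856*(-720) = -26536320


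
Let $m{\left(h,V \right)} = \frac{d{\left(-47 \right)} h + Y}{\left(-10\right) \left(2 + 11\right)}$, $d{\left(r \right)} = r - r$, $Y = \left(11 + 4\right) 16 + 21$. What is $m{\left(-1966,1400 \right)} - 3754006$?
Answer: $- \frac{488021041}{130} \approx -3.754 \cdot 10^{6}$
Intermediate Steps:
$Y = 261$ ($Y = 15 \cdot 16 + 21 = 240 + 21 = 261$)
$d{\left(r \right)} = 0$
$m{\left(h,V \right)} = - \frac{261}{130}$ ($m{\left(h,V \right)} = \frac{0 h + 261}{\left(-10\right) \left(2 + 11\right)} = \frac{0 + 261}{\left(-10\right) 13} = \frac{261}{-130} = 261 \left(- \frac{1}{130}\right) = - \frac{261}{130}$)
$m{\left(-1966,1400 \right)} - 3754006 = - \frac{261}{130} - 3754006 = - \frac{488021041}{130}$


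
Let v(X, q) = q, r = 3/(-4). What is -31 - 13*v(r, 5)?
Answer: -96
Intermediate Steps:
r = -3/4 (r = 3*(-1/4) = -3/4 ≈ -0.75000)
-31 - 13*v(r, 5) = -31 - 13*5 = -31 - 65 = -96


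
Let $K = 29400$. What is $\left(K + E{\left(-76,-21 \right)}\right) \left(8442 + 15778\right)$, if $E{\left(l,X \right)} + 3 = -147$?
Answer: $708435000$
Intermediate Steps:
$E{\left(l,X \right)} = -150$ ($E{\left(l,X \right)} = -3 - 147 = -150$)
$\left(K + E{\left(-76,-21 \right)}\right) \left(8442 + 15778\right) = \left(29400 - 150\right) \left(8442 + 15778\right) = 29250 \cdot 24220 = 708435000$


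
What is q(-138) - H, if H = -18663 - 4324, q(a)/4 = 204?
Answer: 23803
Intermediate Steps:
q(a) = 816 (q(a) = 4*204 = 816)
H = -22987
q(-138) - H = 816 - 1*(-22987) = 816 + 22987 = 23803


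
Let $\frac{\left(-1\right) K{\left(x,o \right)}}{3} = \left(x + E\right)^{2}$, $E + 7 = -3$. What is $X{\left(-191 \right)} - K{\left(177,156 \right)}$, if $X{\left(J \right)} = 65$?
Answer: $83732$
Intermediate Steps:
$E = -10$ ($E = -7 - 3 = -10$)
$K{\left(x,o \right)} = - 3 \left(-10 + x\right)^{2}$ ($K{\left(x,o \right)} = - 3 \left(x - 10\right)^{2} = - 3 \left(-10 + x\right)^{2}$)
$X{\left(-191 \right)} - K{\left(177,156 \right)} = 65 - - 3 \left(-10 + 177\right)^{2} = 65 - - 3 \cdot 167^{2} = 65 - \left(-3\right) 27889 = 65 - -83667 = 65 + 83667 = 83732$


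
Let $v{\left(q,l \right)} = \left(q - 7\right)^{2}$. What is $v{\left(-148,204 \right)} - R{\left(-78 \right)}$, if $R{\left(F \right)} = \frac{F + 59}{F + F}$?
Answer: $\frac{3747881}{156} \approx 24025.0$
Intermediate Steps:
$R{\left(F \right)} = \frac{59 + F}{2 F}$
$v{\left(q,l \right)} = \left(-7 + q\right)^{2}$
$v{\left(-148,204 \right)} - R{\left(-78 \right)} = \left(-7 - 148\right)^{2} - \frac{59 - 78}{2 \left(-78\right)} = \left(-155\right)^{2} - \frac{1}{2} \left(- \frac{1}{78}\right) \left(-19\right) = 24025 - \frac{19}{156} = \frac{3747881}{156}$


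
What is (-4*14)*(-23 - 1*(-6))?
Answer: 952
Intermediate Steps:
(-4*14)*(-23 - 1*(-6)) = -56*(-23 + 6) = -56*(-17) = 952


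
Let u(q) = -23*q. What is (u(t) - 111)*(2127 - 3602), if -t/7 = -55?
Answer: 13224850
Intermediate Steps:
t = 385 (t = -7*(-55) = 385)
(u(t) - 111)*(2127 - 3602) = (-23*385 - 111)*(2127 - 3602) = (-8855 - 111)*(-1475) = -8966*(-1475) = 13224850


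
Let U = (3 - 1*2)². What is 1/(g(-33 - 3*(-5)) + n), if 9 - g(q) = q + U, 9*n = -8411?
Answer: -9/8177 ≈ -0.0011006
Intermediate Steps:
n = -8411/9 (n = (⅑)*(-8411) = -8411/9 ≈ -934.56)
U = 1 (U = (3 - 2)² = 1² = 1)
g(q) = 8 - q (g(q) = 9 - (q + 1) = 9 - (1 + q) = 9 + (-1 - q) = 8 - q)
1/(g(-33 - 3*(-5)) + n) = 1/((8 - (-33 - 3*(-5))) - 8411/9) = 1/((8 - (-33 - 1*(-15))) - 8411/9) = 1/((8 - (-33 + 15)) - 8411/9) = 1/((8 - 1*(-18)) - 8411/9) = 1/((8 + 18) - 8411/9) = 1/(26 - 8411/9) = 1/(-8177/9) = -9/8177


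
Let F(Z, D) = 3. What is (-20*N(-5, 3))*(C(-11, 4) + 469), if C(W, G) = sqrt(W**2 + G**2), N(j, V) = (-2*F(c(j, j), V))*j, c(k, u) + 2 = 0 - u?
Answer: -281400 - 600*sqrt(137) ≈ -2.8842e+5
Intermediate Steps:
c(k, u) = -2 - u (c(k, u) = -2 + (0 - u) = -2 - u)
N(j, V) = -6*j (N(j, V) = (-2*3)*j = -6*j)
C(W, G) = sqrt(G**2 + W**2)
(-20*N(-5, 3))*(C(-11, 4) + 469) = (-(-120)*(-5))*(sqrt(4**2 + (-11)**2) + 469) = (-20*30)*(sqrt(16 + 121) + 469) = -600*(sqrt(137) + 469) = -600*(469 + sqrt(137)) = -281400 - 600*sqrt(137)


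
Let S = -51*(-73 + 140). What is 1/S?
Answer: -1/3417 ≈ -0.00029265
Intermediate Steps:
S = -3417 (S = -51*67 = -3417)
1/S = 1/(-3417) = -1/3417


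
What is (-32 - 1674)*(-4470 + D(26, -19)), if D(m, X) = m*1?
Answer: 7581464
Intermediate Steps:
D(m, X) = m
(-32 - 1674)*(-4470 + D(26, -19)) = (-32 - 1674)*(-4470 + 26) = -1706*(-4444) = 7581464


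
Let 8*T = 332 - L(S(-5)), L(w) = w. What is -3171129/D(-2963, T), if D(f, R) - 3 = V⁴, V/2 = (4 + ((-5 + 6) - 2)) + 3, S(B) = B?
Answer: -1057043/6913 ≈ -152.91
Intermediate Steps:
V = 12 (V = 2*((4 + ((-5 + 6) - 2)) + 3) = 2*((4 + (1 - 2)) + 3) = 2*((4 - 1) + 3) = 2*(3 + 3) = 2*6 = 12)
T = 337/8 (T = (332 - 1*(-5))/8 = (332 + 5)/8 = (⅛)*337 = 337/8 ≈ 42.125)
D(f, R) = 20739 (D(f, R) = 3 + 12⁴ = 3 + 20736 = 20739)
-3171129/D(-2963, T) = -3171129/20739 = -3171129*1/20739 = -1057043/6913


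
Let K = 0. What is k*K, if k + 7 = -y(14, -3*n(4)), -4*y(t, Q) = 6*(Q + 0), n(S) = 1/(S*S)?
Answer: 0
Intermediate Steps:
n(S) = S**(-2)
y(t, Q) = -3*Q/2 (y(t, Q) = -3*(Q + 0)/2 = -3*Q/2)
k = -233/32 (k = -7 - (-3)*(-3/4**2)/2 = -7 - (-3)*(-3*1/16)/2 = -7 - (-3)*(-3)/(2*16) = -7 - 1*9/32 = -7 - 9/32 = -233/32 ≈ -7.2813)
k*K = -233/32*0 = 0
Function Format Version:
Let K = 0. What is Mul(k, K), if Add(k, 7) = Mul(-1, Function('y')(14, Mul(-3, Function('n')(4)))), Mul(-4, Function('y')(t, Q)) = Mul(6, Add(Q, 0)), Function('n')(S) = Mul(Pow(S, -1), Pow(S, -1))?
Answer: 0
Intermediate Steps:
Function('n')(S) = Pow(S, -2)
Function('y')(t, Q) = Mul(Rational(-3, 2), Q) (Function('y')(t, Q) = Mul(Rational(-1, 4), Mul(6, Add(Q, 0))) = Mul(Rational(-1, 4), Mul(6, Q)) = Mul(Rational(-3, 2), Q))
k = Rational(-233, 32) (k = Add(-7, Mul(-1, Mul(Rational(-3, 2), Mul(-3, Pow(4, -2))))) = Add(-7, Mul(-1, Mul(Rational(-3, 2), Mul(-3, Rational(1, 16))))) = Add(-7, Mul(-1, Mul(Rational(-3, 2), Rational(-3, 16)))) = Add(-7, Mul(-1, Rational(9, 32))) = Add(-7, Rational(-9, 32)) = Rational(-233, 32) ≈ -7.2813)
Mul(k, K) = Mul(Rational(-233, 32), 0) = 0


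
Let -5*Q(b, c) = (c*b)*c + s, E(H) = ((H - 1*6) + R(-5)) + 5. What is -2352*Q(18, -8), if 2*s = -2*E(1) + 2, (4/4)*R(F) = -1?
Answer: 2714208/5 ≈ 5.4284e+5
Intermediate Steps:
R(F) = -1
E(H) = -2 + H (E(H) = ((H - 1*6) - 1) + 5 = ((H - 6) - 1) + 5 = ((-6 + H) - 1) + 5 = (-7 + H) + 5 = -2 + H)
s = 2 (s = (-2*(-2 + 1) + 2)/2 = (-2*(-1) + 2)/2 = (2 + 2)/2 = (1/2)*4 = 2)
Q(b, c) = -2/5 - b*c**2/5 (Q(b, c) = -((c*b)*c + 2)/5 = -((b*c)*c + 2)/5 = -(b*c**2 + 2)/5 = -(2 + b*c**2)/5 = -2/5 - b*c**2/5)
-2352*Q(18, -8) = -2352*(-2/5 - 1/5*18*(-8)**2) = -2352*(-2/5 - 1/5*18*64) = -2352*(-2/5 - 1152/5) = -2352*(-1154/5) = 2714208/5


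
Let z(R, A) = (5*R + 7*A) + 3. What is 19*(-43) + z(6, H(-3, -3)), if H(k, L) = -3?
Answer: -805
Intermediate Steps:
z(R, A) = 3 + 5*R + 7*A
19*(-43) + z(6, H(-3, -3)) = 19*(-43) + (3 + 5*6 + 7*(-3)) = -817 + (3 + 30 - 21) = -817 + 12 = -805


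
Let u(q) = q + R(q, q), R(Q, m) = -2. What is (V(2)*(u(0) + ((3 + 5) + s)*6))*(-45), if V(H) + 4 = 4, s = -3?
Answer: 0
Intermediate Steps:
V(H) = 0 (V(H) = -4 + 4 = 0)
u(q) = -2 + q (u(q) = q - 2 = -2 + q)
(V(2)*(u(0) + ((3 + 5) + s)*6))*(-45) = (0*((-2 + 0) + ((3 + 5) - 3)*6))*(-45) = (0*(-2 + (8 - 3)*6))*(-45) = (0*(-2 + 5*6))*(-45) = (0*(-2 + 30))*(-45) = (0*28)*(-45) = 0*(-45) = 0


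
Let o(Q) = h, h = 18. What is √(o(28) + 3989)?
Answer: √4007 ≈ 63.301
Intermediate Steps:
o(Q) = 18
√(o(28) + 3989) = √(18 + 3989) = √4007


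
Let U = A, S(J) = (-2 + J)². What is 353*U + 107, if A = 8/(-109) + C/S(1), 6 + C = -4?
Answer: -375931/109 ≈ -3448.9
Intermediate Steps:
C = -10 (C = -6 - 4 = -10)
A = -1098/109 (A = 8/(-109) - 10/(-2 + 1)² = 8*(-1/109) - 10/((-1)²) = -8/109 - 10/1 = -8/109 - 10*1 = -8/109 - 10 = -1098/109 ≈ -10.073)
U = -1098/109 ≈ -10.073
353*U + 107 = 353*(-1098/109) + 107 = -387594/109 + 107 = -375931/109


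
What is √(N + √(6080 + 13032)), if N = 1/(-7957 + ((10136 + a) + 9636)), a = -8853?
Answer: √(2962 + 17546888*√4778)/2962 ≈ 11.758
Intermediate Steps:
N = 1/2962 (N = 1/(-7957 + ((10136 - 8853) + 9636)) = 1/(-7957 + (1283 + 9636)) = 1/(-7957 + 10919) = 1/2962 ≈ 0.00033761)
√(N + √(6080 + 13032)) = √(1/2962 + √(6080 + 13032)) = √(1/2962 + √19112) = √(1/2962 + 2*√4778)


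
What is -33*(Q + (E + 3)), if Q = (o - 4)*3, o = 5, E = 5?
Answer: -363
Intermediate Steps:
Q = 3 (Q = (5 - 4)*3 = 1*3 = 3)
-33*(Q + (E + 3)) = -33*(3 + (5 + 3)) = -33*(3 + 8) = -33*11 = -363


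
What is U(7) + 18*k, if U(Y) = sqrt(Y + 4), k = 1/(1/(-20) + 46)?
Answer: 360/919 + sqrt(11) ≈ 3.7084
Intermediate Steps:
k = 20/919 (k = 1/(-1/20 + 46) = 1/(919/20) = 20/919 ≈ 0.021763)
U(Y) = sqrt(4 + Y)
U(7) + 18*k = sqrt(4 + 7) + 18*(20/919) = sqrt(11) + 360/919 = 360/919 + sqrt(11)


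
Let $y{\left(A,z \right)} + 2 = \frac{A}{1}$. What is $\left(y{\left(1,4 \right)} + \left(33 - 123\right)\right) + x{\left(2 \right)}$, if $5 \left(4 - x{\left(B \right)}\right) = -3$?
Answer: $- \frac{432}{5} \approx -86.4$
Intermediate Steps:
$y{\left(A,z \right)} = -2 + A$ ($y{\left(A,z \right)} = -2 + \frac{A}{1} = -2 + A 1 = -2 + A$)
$x{\left(B \right)} = \frac{23}{5}$ ($x{\left(B \right)} = 4 - - \frac{3}{5} = 4 + \frac{3}{5} = \frac{23}{5}$)
$\left(y{\left(1,4 \right)} + \left(33 - 123\right)\right) + x{\left(2 \right)} = \left(\left(-2 + 1\right) + \left(33 - 123\right)\right) + \frac{23}{5} = \left(-1 - 90\right) + \frac{23}{5} = -91 + \frac{23}{5} = - \frac{432}{5}$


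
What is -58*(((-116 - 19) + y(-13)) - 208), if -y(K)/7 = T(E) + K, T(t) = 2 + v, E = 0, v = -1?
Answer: 15022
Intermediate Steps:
T(t) = 1 (T(t) = 2 - 1 = 1)
y(K) = -7 - 7*K (y(K) = -7*(1 + K) = -7 - 7*K)
-58*(((-116 - 19) + y(-13)) - 208) = -58*(((-116 - 19) + (-7 - 7*(-13))) - 208) = -58*((-135 + (-7 + 91)) - 208) = -58*((-135 + 84) - 208) = -58*(-51 - 208) = -58*(-259) = 15022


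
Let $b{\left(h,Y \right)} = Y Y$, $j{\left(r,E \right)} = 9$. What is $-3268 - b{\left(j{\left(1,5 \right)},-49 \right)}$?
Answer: $-5669$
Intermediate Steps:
$b{\left(h,Y \right)} = Y^{2}$
$-3268 - b{\left(j{\left(1,5 \right)},-49 \right)} = -3268 - \left(-49\right)^{2} = -3268 - 2401 = -5669$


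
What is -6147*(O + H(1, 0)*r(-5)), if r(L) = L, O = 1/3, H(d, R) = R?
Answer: -2049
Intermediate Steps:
O = 1/3 ≈ 0.33333
-6147*(O + H(1, 0)*r(-5)) = -6147*(1/3 + 0*(-5)) = -6147*(1/3 + 0) = -6147*1/3 = -2049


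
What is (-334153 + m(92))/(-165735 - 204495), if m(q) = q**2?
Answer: 15509/17630 ≈ 0.87969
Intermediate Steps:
(-334153 + m(92))/(-165735 - 204495) = (-334153 + 92**2)/(-165735 - 204495) = (-334153 + 8464)/(-370230) = -325689*(-1/370230) = 15509/17630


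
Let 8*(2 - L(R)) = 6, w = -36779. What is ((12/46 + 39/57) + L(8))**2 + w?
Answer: -112363659047/3055504 ≈ -36774.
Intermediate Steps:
L(R) = 5/4 (L(R) = 2 - 1/8*6 = 2 - 3/4 = 5/4)
((12/46 + 39/57) + L(8))**2 + w = ((12/46 + 39/57) + 5/4)**2 - 36779 = ((12*(1/46) + 39*(1/57)) + 5/4)**2 - 36779 = ((6/23 + 13/19) + 5/4)**2 - 36779 = (413/437 + 5/4)**2 - 36779 = (3837/1748)**2 - 36779 = 14722569/3055504 - 36779 = -112363659047/3055504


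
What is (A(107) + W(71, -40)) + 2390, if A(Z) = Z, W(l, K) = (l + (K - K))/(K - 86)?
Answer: 314551/126 ≈ 2496.4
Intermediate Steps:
W(l, K) = l/(-86 + K) (W(l, K) = (l + 0)/(-86 + K) = l/(-86 + K))
(A(107) + W(71, -40)) + 2390 = (107 + 71/(-86 - 40)) + 2390 = (107 + 71/(-126)) + 2390 = (107 + 71*(-1/126)) + 2390 = (107 - 71/126) + 2390 = 13411/126 + 2390 = 314551/126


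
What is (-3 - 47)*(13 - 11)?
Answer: -100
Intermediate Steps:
(-3 - 47)*(13 - 11) = -50*2 = -100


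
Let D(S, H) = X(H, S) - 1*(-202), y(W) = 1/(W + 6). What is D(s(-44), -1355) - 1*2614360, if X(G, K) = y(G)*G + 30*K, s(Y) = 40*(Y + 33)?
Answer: -3544304587/1349 ≈ -2.6274e+6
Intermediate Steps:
y(W) = 1/(6 + W)
s(Y) = 1320 + 40*Y (s(Y) = 40*(33 + Y) = 1320 + 40*Y)
X(G, K) = 30*K + G/(6 + G) (X(G, K) = G/(6 + G) + 30*K = 30*K + G/(6 + G))
D(S, H) = 202 + (H + 30*S*(6 + H))/(6 + H) (D(S, H) = (H + 30*S*(6 + H))/(6 + H) - 1*(-202) = (H + 30*S*(6 + H))/(6 + H) + 202 = 202 + (H + 30*S*(6 + H))/(6 + H))
D(s(-44), -1355) - 1*2614360 = (-1355 + 2*(6 - 1355)*(101 + 15*(1320 + 40*(-44))))/(6 - 1355) - 1*2614360 = (-1355 + 2*(-1349)*(101 + 15*(1320 - 1760)))/(-1349) - 2614360 = -(-1355 + 2*(-1349)*(101 + 15*(-440)))/1349 - 2614360 = -(-1355 + 2*(-1349)*(101 - 6600))/1349 - 2614360 = -(-1355 + 2*(-1349)*(-6499))/1349 - 2614360 = -(-1355 + 17534302)/1349 - 2614360 = -1/1349*17532947 - 2614360 = -17532947/1349 - 2614360 = -3544304587/1349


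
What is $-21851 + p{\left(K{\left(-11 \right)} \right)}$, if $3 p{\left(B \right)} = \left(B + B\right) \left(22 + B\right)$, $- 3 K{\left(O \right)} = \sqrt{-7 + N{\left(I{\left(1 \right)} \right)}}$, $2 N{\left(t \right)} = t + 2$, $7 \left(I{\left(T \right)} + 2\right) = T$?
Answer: $- \frac{4129936}{189} - \frac{22 i \sqrt{1358}}{63} \approx -21852.0 - 12.869 i$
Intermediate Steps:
$I{\left(T \right)} = -2 + \frac{T}{7}$
$N{\left(t \right)} = 1 + \frac{t}{2}$ ($N{\left(t \right)} = \frac{t + 2}{2} = \frac{2 + t}{2} = 1 + \frac{t}{2}$)
$K{\left(O \right)} = - \frac{i \sqrt{1358}}{42}$ ($K{\left(O \right)} = - \frac{\sqrt{-7 + \left(1 + \frac{-2 + \frac{1}{7} \cdot 1}{2}\right)}}{3} = - \frac{\sqrt{-7 + \left(1 + \frac{-2 + \frac{1}{7}}{2}\right)}}{3} = - \frac{\sqrt{-7 + \left(1 + \frac{1}{2} \left(- \frac{13}{7}\right)\right)}}{3} = - \frac{\sqrt{-7 + \left(1 - \frac{13}{14}\right)}}{3} = - \frac{\sqrt{-7 + \frac{1}{14}}}{3} = - \frac{\sqrt{- \frac{97}{14}}}{3} = - \frac{\frac{1}{14} i \sqrt{1358}}{3} = - \frac{i \sqrt{1358}}{42}$)
$p{\left(B \right)} = \frac{2 B \left(22 + B\right)}{3}$ ($p{\left(B \right)} = \frac{\left(B + B\right) \left(22 + B\right)}{3} = \frac{2 B \left(22 + B\right)}{3}$)
$-21851 + p{\left(K{\left(-11 \right)} \right)} = -21851 + \frac{2 \left(- \frac{i \sqrt{1358}}{42}\right) \left(22 - \frac{i \sqrt{1358}}{42}\right)}{3} = -21851 - \frac{i \sqrt{1358} \left(22 - \frac{i \sqrt{1358}}{42}\right)}{63}$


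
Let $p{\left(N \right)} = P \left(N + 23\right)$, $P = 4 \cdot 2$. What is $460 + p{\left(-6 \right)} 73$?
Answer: $10388$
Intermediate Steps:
$P = 8$
$p{\left(N \right)} = 184 + 8 N$ ($p{\left(N \right)} = 8 \left(N + 23\right) = 8 \left(23 + N\right) = 184 + 8 N$)
$460 + p{\left(-6 \right)} 73 = 460 + \left(184 + 8 \left(-6\right)\right) 73 = 460 + \left(184 - 48\right) 73 = 460 + 136 \cdot 73 = 460 + 9928 = 10388$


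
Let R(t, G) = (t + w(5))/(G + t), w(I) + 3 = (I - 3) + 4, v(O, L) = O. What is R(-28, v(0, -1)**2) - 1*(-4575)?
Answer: 128125/28 ≈ 4575.9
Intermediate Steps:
w(I) = -2 + I (w(I) = -3 + ((I - 3) + 4) = -3 + ((-3 + I) + 4) = -3 + (1 + I) = -2 + I)
R(t, G) = (3 + t)/(G + t) (R(t, G) = (t + (-2 + 5))/(G + t) = (t + 3)/(G + t) = (3 + t)/(G + t))
R(-28, v(0, -1)**2) - 1*(-4575) = (3 - 28)/(0**2 - 28) - 1*(-4575) = -25/(0 - 28) + 4575 = -25/(-28) + 4575 = -1/28*(-25) + 4575 = 25/28 + 4575 = 128125/28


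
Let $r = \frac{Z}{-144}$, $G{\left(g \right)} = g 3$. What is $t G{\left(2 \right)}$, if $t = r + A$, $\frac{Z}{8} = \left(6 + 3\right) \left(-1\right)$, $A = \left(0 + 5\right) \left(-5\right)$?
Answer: $-147$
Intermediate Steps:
$A = -25$ ($A = 5 \left(-5\right) = -25$)
$Z = -72$ ($Z = 8 \left(6 + 3\right) \left(-1\right) = 8 \cdot 9 \left(-1\right) = 8 \left(-9\right) = -72$)
$G{\left(g \right)} = 3 g$
$r = \frac{1}{2}$ ($r = - \frac{72}{-144} = \left(-72\right) \left(- \frac{1}{144}\right) = \frac{1}{2} \approx 0.5$)
$t = - \frac{49}{2}$ ($t = \frac{1}{2} - 25 = - \frac{49}{2} \approx -24.5$)
$t G{\left(2 \right)} = - \frac{49 \cdot 3 \cdot 2}{2} = \left(- \frac{49}{2}\right) 6 = -147$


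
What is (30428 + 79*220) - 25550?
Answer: 22258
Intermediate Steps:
(30428 + 79*220) - 25550 = (30428 + 17380) - 25550 = 47808 - 25550 = 22258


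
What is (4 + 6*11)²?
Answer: 4900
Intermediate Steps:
(4 + 6*11)² = (4 + 66)² = 70² = 4900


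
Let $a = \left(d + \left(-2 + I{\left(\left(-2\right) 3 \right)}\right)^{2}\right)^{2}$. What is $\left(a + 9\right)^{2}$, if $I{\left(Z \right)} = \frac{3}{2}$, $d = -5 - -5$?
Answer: $\frac{21025}{256} \approx 82.129$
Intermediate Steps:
$d = 0$ ($d = -5 + 5 = 0$)
$I{\left(Z \right)} = \frac{3}{2}$ ($I{\left(Z \right)} = 3 \cdot \frac{1}{2} = \frac{3}{2}$)
$a = \frac{1}{16}$ ($a = \left(0 + \left(-2 + \frac{3}{2}\right)^{2}\right)^{2} = \left(0 + \left(- \frac{1}{2}\right)^{2}\right)^{2} = \left(0 + \frac{1}{4}\right)^{2} = \left(\frac{1}{4}\right)^{2} = \frac{1}{16} \approx 0.0625$)
$\left(a + 9\right)^{2} = \left(\frac{1}{16} + 9\right)^{2} = \left(\frac{145}{16}\right)^{2} = \frac{21025}{256}$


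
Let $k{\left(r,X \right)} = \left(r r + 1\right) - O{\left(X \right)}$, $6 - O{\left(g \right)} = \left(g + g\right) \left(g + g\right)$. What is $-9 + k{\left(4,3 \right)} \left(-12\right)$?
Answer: $-573$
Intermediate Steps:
$O{\left(g \right)} = 6 - 4 g^{2}$ ($O{\left(g \right)} = 6 - \left(g + g\right) \left(g + g\right) = 6 - 2 g 2 g = 6 - 4 g^{2}$)
$k{\left(r,X \right)} = -5 + r^{2} + 4 X^{2}$ ($k{\left(r,X \right)} = \left(r r + 1\right) - \left(6 - 4 X^{2}\right) = \left(r^{2} + 1\right) + \left(-6 + 4 X^{2}\right) = \left(1 + r^{2}\right) + \left(-6 + 4 X^{2}\right) = -5 + r^{2} + 4 X^{2}$)
$-9 + k{\left(4,3 \right)} \left(-12\right) = -9 + \left(-5 + 4^{2} + 4 \cdot 3^{2}\right) \left(-12\right) = -9 + \left(-5 + 16 + 4 \cdot 9\right) \left(-12\right) = -9 + \left(-5 + 16 + 36\right) \left(-12\right) = -9 + 47 \left(-12\right) = -9 - 564 = -573$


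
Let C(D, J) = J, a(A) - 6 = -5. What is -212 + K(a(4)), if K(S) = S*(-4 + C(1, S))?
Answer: -215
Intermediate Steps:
a(A) = 1 (a(A) = 6 - 5 = 1)
K(S) = S*(-4 + S)
-212 + K(a(4)) = -212 + 1*(-4 + 1) = -212 + 1*(-3) = -212 - 3 = -215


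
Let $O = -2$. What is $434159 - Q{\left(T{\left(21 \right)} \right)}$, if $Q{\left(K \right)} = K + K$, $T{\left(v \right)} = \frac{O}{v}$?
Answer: $\frac{9117343}{21} \approx 4.3416 \cdot 10^{5}$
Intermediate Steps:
$T{\left(v \right)} = - \frac{2}{v}$
$Q{\left(K \right)} = 2 K$
$434159 - Q{\left(T{\left(21 \right)} \right)} = 434159 - 2 \left(- \frac{2}{21}\right) = 434159 - - \frac{4}{21} = 434159 + \frac{4}{21} = \frac{9117343}{21}$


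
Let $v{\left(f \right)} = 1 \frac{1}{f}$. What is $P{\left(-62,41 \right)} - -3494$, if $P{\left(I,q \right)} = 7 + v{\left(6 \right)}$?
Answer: $\frac{21007}{6} \approx 3501.2$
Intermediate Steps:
$v{\left(f \right)} = \frac{1}{f}$
$P{\left(I,q \right)} = \frac{43}{6}$ ($P{\left(I,q \right)} = 7 + \frac{1}{6} = \frac{43}{6}$)
$P{\left(-62,41 \right)} - -3494 = \frac{43}{6} - -3494 = \frac{43}{6} + 3494 = \frac{21007}{6}$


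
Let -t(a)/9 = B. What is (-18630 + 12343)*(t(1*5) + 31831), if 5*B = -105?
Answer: -201309740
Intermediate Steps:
B = -21 (B = (1/5)*(-105) = -21)
t(a) = 189 (t(a) = -9*(-21) = 189)
(-18630 + 12343)*(t(1*5) + 31831) = (-18630 + 12343)*(189 + 31831) = -6287*32020 = -201309740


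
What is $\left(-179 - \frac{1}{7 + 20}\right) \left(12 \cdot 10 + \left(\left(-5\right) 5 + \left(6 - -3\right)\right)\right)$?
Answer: $- \frac{502736}{27} \approx -18620.0$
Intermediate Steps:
$\left(-179 - \frac{1}{7 + 20}\right) \left(12 \cdot 10 + \left(\left(-5\right) 5 + \left(6 - -3\right)\right)\right) = \left(-179 - \frac{1}{27}\right) \left(120 + \left(-25 + \left(6 + 3\right)\right)\right) = \left(-179 - \frac{1}{27}\right) \left(120 + \left(-25 + 9\right)\right) = \left(-179 - \frac{1}{27}\right) \left(120 - 16\right) = \left(- \frac{4834}{27}\right) 104 = - \frac{502736}{27}$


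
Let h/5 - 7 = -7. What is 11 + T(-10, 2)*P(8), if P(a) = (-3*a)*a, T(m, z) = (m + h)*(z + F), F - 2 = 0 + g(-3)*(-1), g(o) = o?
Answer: 13451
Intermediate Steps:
h = 0 (h = 35 + 5*(-7) = 35 - 35 = 0)
F = 5 (F = 2 + (0 - 3*(-1)) = 2 + (0 + 3) = 2 + 3 = 5)
T(m, z) = m*(5 + z) (T(m, z) = (m + 0)*(z + 5) = m*(5 + z))
P(a) = -3*a²
11 + T(-10, 2)*P(8) = 11 + (-10*(5 + 2))*(-3*8²) = 11 + (-10*7)*(-3*64) = 11 - 70*(-192) = 11 + 13440 = 13451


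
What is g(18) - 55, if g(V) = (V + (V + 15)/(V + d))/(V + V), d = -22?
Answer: -2627/48 ≈ -54.729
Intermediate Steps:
g(V) = (V + (15 + V)/(-22 + V))/(2*V) (g(V) = (V + (V + 15)/(V - 22))/(V + V) = (V + (15 + V)/(-22 + V))/((2*V)) = (V + (15 + V)/(-22 + V))*(1/(2*V)) = (V + (15 + V)/(-22 + V))/(2*V))
g(18) - 55 = (½)*(15 + 18² - 21*18)/(18*(-22 + 18)) - 55 = (½)*(1/18)*(15 + 324 - 378)/(-4) - 55 = (½)*(1/18)*(-¼)*(-39) - 55 = 13/48 - 55 = -2627/48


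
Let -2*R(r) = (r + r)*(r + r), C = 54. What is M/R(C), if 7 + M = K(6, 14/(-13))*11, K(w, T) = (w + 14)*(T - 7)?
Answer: 23191/75816 ≈ 0.30589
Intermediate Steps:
R(r) = -2*r² (R(r) = -(r + r)*(r + r)/2 = -2*r*2*r/2 = -2*r²)
K(w, T) = (-7 + T)*(14 + w) (K(w, T) = (14 + w)*(-7 + T) = (-7 + T)*(14 + w))
M = -23191/13 (M = -7 + (-98 - 7*6 + 14*(14/(-13)) + (14/(-13))*6)*11 = -7 + (-98 - 42 + 14*(14*(-1/13)) + (14*(-1/13))*6)*11 = -7 + (-98 - 42 + 14*(-14/13) - 14/13*6)*11 = -7 + (-98 - 42 - 196/13 - 84/13)*11 = -7 - 2100/13*11 = -7 - 23100/13 = -23191/13 ≈ -1783.9)
M/R(C) = -23191/(13*((-2*54²))) = -23191/(13*((-2*2916))) = -23191/13/(-5832) = -23191/13*(-1/5832) = 23191/75816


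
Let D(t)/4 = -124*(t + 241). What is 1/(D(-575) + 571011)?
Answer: 1/736675 ≈ 1.3574e-6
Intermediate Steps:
D(t) = -119536 - 496*t (D(t) = 4*(-124*(t + 241)) = 4*(-124*(241 + t)) = 4*(-29884 - 124*t) = -119536 - 496*t)
1/(D(-575) + 571011) = 1/((-119536 - 496*(-575)) + 571011) = 1/((-119536 + 285200) + 571011) = 1/(165664 + 571011) = 1/736675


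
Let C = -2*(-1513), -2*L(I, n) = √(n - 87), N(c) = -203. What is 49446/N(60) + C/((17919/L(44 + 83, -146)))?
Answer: -49446/203 - 1513*I*√233/17919 ≈ -243.58 - 1.2889*I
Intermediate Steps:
L(I, n) = -√(-87 + n)/2 (L(I, n) = -√(n - 87)/2 = -√(-87 + n)/2)
C = 3026
49446/N(60) + C/((17919/L(44 + 83, -146))) = 49446/(-203) + 3026/((17919/((-√(-87 - 146)/2)))) = 49446*(-1/203) + 3026/((17919/((-I*√233/2)))) = -49446/203 + 3026/((17919/((-I*√233/2)))) = -49446/203 + 3026/((17919*(2*I*√233/233))) = -49446/203 + 3026/((35838*I*√233/233)) = -49446/203 + 3026*(-I*√233/35838) = -49446/203 - 1513*I*√233/17919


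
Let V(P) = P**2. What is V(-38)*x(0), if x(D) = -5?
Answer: -7220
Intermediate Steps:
V(-38)*x(0) = (-38)**2*(-5) = 1444*(-5) = -7220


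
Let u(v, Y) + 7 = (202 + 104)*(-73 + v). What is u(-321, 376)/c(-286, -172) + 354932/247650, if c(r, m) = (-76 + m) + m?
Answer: 333427551/1155700 ≈ 288.51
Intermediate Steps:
u(v, Y) = -22345 + 306*v (u(v, Y) = -7 + (202 + 104)*(-73 + v) = -7 + 306*(-73 + v) = -7 + (-22338 + 306*v) = -22345 + 306*v)
c(r, m) = -76 + 2*m
u(-321, 376)/c(-286, -172) + 354932/247650 = (-22345 + 306*(-321))/(-76 + 2*(-172)) + 354932/247650 = (-22345 - 98226)/(-76 - 344) + 354932*(1/247650) = -120571/(-420) + 177466/123825 = -120571*(-1/420) + 177466/123825 = 120571/420 + 177466/123825 = 333427551/1155700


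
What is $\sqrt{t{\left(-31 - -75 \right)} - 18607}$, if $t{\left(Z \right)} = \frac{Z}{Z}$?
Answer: $i \sqrt{18606} \approx 136.4 i$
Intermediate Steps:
$t{\left(Z \right)} = 1$
$\sqrt{t{\left(-31 - -75 \right)} - 18607} = \sqrt{1 - 18607} = \sqrt{-18606} = i \sqrt{18606}$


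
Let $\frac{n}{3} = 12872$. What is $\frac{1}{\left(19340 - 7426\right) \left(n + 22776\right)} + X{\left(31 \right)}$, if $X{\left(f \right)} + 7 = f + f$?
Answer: $\frac{40228335841}{731424288} \approx 55.0$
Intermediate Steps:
$n = 38616$ ($n = 3 \cdot 12872 = 38616$)
$X{\left(f \right)} = -7 + 2 f$ ($X{\left(f \right)} = -7 + \left(f + f\right) = -7 + 2 f$)
$\frac{1}{\left(19340 - 7426\right) \left(n + 22776\right)} + X{\left(31 \right)} = \frac{1}{\left(19340 - 7426\right) \left(38616 + 22776\right)} + \left(-7 + 2 \cdot 31\right) = \frac{1}{11914 \cdot 61392} + \left(-7 + 62\right) = \frac{1}{731424288} + 55 = \frac{40228335841}{731424288}$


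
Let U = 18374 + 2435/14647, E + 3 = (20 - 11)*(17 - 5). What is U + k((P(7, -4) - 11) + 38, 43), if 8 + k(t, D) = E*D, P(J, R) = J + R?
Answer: 335140442/14647 ≈ 22881.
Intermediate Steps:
E = 105 (E = -3 + (20 - 11)*(17 - 5) = -3 + 9*12 = -3 + 108 = 105)
U = 269126413/14647 (U = 18374 + 2435*(1/14647) = 18374 + 2435/14647 = 269126413/14647 ≈ 18374.)
k(t, D) = -8 + 105*D
U + k((P(7, -4) - 11) + 38, 43) = 269126413/14647 + (-8 + 105*43) = 269126413/14647 + (-8 + 4515) = 269126413/14647 + 4507 = 335140442/14647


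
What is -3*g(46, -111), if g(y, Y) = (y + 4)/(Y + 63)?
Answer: 25/8 ≈ 3.1250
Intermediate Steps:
g(y, Y) = (4 + y)/(63 + Y)
-3*g(46, -111) = -3*(4 + 46)/(63 - 111) = -3*50/(-48) = -(-1)*50/16 = -3*(-25/24) = 25/8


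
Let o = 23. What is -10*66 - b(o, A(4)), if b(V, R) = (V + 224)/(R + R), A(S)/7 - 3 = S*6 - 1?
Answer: -18499/28 ≈ -660.68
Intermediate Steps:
A(S) = 14 + 42*S (A(S) = 21 + 7*(S*6 - 1) = 21 + 7*(6*S - 1) = 21 + 7*(-1 + 6*S) = 21 + (-7 + 42*S) = 14 + 42*S)
b(V, R) = (224 + V)/(2*R) (b(V, R) = (224 + V)/((2*R)) = (224 + V)*(1/(2*R)) = (224 + V)/(2*R))
-10*66 - b(o, A(4)) = -10*66 - (224 + 23)/(2*(14 + 42*4)) = -660 - 247/(2*(14 + 168)) = -660 - 247/(2*182) = -660 - 1*19/28 = -660 - 19/28 = -18499/28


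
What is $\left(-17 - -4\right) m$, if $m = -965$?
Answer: $12545$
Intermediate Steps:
$\left(-17 - -4\right) m = \left(-17 - -4\right) \left(-965\right) = \left(-17 + 4\right) \left(-965\right) = \left(-13\right) \left(-965\right) = 12545$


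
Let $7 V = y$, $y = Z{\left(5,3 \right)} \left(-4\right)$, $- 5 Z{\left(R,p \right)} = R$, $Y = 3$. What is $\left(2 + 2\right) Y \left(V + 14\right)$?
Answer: $\frac{1224}{7} \approx 174.86$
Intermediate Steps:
$Z{\left(R,p \right)} = - \frac{R}{5}$
$y = 4$ ($y = \left(- \frac{1}{5}\right) 5 \left(-4\right) = \left(-1\right) \left(-4\right) = 4$)
$V = \frac{4}{7}$ ($V = \frac{1}{7} \cdot 4 = \frac{4}{7} \approx 0.57143$)
$\left(2 + 2\right) Y \left(V + 14\right) = \left(2 + 2\right) 3 \left(\frac{4}{7} + 14\right) = 4 \cdot 3 \cdot \frac{102}{7} = 12 \cdot \frac{102}{7} = \frac{1224}{7}$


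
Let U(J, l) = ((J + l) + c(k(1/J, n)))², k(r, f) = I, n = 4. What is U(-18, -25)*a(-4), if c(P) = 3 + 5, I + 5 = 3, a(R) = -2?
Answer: -2450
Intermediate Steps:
I = -2 (I = -5 + 3 = -2)
k(r, f) = -2
c(P) = 8
U(J, l) = (8 + J + l)² (U(J, l) = ((J + l) + 8)² = (8 + J + l)²)
U(-18, -25)*a(-4) = (8 - 18 - 25)²*(-2) = (-35)²*(-2) = 1225*(-2) = -2450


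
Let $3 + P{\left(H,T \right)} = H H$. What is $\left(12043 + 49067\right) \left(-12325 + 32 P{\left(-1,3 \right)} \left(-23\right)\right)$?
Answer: $-663226830$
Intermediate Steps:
$P{\left(H,T \right)} = -3 + H^{2}$ ($P{\left(H,T \right)} = -3 + H H = -3 + H^{2}$)
$\left(12043 + 49067\right) \left(-12325 + 32 P{\left(-1,3 \right)} \left(-23\right)\right) = \left(12043 + 49067\right) \left(-12325 + 32 \left(-3 + \left(-1\right)^{2}\right) \left(-23\right)\right) = 61110 \left(-12325 + 32 \left(-3 + 1\right) \left(-23\right)\right) = 61110 \left(-12325 + 32 \left(-2\right) \left(-23\right)\right) = 61110 \left(-12325 - -1472\right) = 61110 \left(-12325 + 1472\right) = 61110 \left(-10853\right) = -663226830$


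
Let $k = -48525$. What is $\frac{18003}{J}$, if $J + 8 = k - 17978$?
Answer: $- \frac{18003}{66511} \approx -0.27068$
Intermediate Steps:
$J = -66511$ ($J = -8 - 66503 = -66511$)
$\frac{18003}{J} = \frac{18003}{-66511} = 18003 \left(- \frac{1}{66511}\right) = - \frac{18003}{66511}$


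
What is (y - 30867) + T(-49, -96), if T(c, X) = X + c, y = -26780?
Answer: -57792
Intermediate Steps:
(y - 30867) + T(-49, -96) = (-26780 - 30867) + (-96 - 49) = -57647 - 145 = -57792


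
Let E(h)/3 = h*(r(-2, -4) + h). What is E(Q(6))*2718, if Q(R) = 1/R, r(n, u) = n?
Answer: -4983/2 ≈ -2491.5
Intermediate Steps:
E(h) = 3*h*(-2 + h) (E(h) = 3*(h*(-2 + h)) = 3*h*(-2 + h))
E(Q(6))*2718 = (3*(-2 + 1/6)/6)*2718 = (3*(⅙)*(-2 + ⅙))*2718 = (3*(⅙)*(-11/6))*2718 = -11/12*2718 = -4983/2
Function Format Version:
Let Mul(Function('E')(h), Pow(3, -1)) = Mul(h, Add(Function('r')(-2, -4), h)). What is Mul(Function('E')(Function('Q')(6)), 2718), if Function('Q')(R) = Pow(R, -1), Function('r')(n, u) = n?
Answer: Rational(-4983, 2) ≈ -2491.5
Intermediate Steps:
Function('E')(h) = Mul(3, h, Add(-2, h)) (Function('E')(h) = Mul(3, Mul(h, Add(-2, h))) = Mul(3, h, Add(-2, h)))
Mul(Function('E')(Function('Q')(6)), 2718) = Mul(Mul(3, Pow(6, -1), Add(-2, Pow(6, -1))), 2718) = Mul(Mul(3, Rational(1, 6), Add(-2, Rational(1, 6))), 2718) = Mul(Mul(3, Rational(1, 6), Rational(-11, 6)), 2718) = Mul(Rational(-11, 12), 2718) = Rational(-4983, 2)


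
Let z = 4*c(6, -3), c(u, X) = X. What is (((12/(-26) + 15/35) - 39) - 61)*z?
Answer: 109236/91 ≈ 1200.4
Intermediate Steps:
z = -12 (z = 4*(-3) = -12)
(((12/(-26) + 15/35) - 39) - 61)*z = (((12/(-26) + 15/35) - 39) - 61)*(-12) = (((12*(-1/26) + 15*(1/35)) - 39) - 61)*(-12) = (((-6/13 + 3/7) - 39) - 61)*(-12) = ((-3/91 - 39) - 61)*(-12) = (-3552/91 - 61)*(-12) = -9103/91*(-12) = 109236/91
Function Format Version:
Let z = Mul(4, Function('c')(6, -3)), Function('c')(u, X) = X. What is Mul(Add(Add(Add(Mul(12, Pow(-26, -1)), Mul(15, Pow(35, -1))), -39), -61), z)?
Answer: Rational(109236, 91) ≈ 1200.4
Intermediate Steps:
z = -12 (z = Mul(4, -3) = -12)
Mul(Add(Add(Add(Mul(12, Pow(-26, -1)), Mul(15, Pow(35, -1))), -39), -61), z) = Mul(Add(Add(Add(Mul(12, Pow(-26, -1)), Mul(15, Pow(35, -1))), -39), -61), -12) = Mul(Add(Add(Add(Mul(12, Rational(-1, 26)), Mul(15, Rational(1, 35))), -39), -61), -12) = Mul(Add(Add(Add(Rational(-6, 13), Rational(3, 7)), -39), -61), -12) = Mul(Add(Add(Rational(-3, 91), -39), -61), -12) = Mul(Add(Rational(-3552, 91), -61), -12) = Mul(Rational(-9103, 91), -12) = Rational(109236, 91)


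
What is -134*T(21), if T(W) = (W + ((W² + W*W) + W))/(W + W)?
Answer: -2948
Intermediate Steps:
T(W) = (2*W + 2*W²)/(2*W) (T(W) = (W + ((W² + W²) + W))/((2*W)) = (W + (2*W² + W))*(1/(2*W)) = (W + (W + 2*W²))*(1/(2*W)) = (2*W + 2*W²)*(1/(2*W)) = (2*W + 2*W²)/(2*W))
-134*T(21) = -134*(1 + 21) = -134*22 = -2948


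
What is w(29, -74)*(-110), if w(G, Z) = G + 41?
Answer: -7700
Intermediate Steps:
w(G, Z) = 41 + G
w(29, -74)*(-110) = (41 + 29)*(-110) = 70*(-110) = -7700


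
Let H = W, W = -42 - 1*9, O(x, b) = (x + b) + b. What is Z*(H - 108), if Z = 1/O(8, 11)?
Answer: -53/10 ≈ -5.3000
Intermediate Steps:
O(x, b) = x + 2*b (O(x, b) = (b + x) + b = x + 2*b)
W = -51 (W = -42 - 9 = -51)
H = -51
Z = 1/30 (Z = 1/(8 + 2*11) = 1/(8 + 22) = 1/30 ≈ 0.033333)
Z*(H - 108) = (-51 - 108)/30 = (1/30)*(-159) = -53/10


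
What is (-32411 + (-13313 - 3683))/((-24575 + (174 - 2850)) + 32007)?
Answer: -49407/4756 ≈ -10.388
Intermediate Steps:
(-32411 + (-13313 - 3683))/((-24575 + (174 - 2850)) + 32007) = (-32411 - 16996)/((-24575 - 2676) + 32007) = -49407/(-27251 + 32007) = -49407/4756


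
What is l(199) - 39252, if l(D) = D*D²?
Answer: 7841347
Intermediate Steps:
l(D) = D³
l(199) - 39252 = 199³ - 39252 = 7880599 - 39252 = 7841347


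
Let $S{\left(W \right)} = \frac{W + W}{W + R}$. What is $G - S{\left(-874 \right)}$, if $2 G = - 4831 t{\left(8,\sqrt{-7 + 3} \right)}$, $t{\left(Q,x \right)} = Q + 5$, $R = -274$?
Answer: $- \frac{18025335}{574} \approx -31403.0$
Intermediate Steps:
$t{\left(Q,x \right)} = 5 + Q$
$G = - \frac{62803}{2}$ ($G = \frac{\left(-4831\right) \left(5 + 8\right)}{2} = \frac{\left(-4831\right) 13}{2} = \frac{1}{2} \left(-62803\right) = - \frac{62803}{2} \approx -31402.0$)
$S{\left(W \right)} = \frac{2 W}{-274 + W}$ ($S{\left(W \right)} = \frac{W + W}{W - 274} = \frac{2 W}{-274 + W}$)
$G - S{\left(-874 \right)} = - \frac{62803}{2} - 2 \left(-874\right) \frac{1}{-274 - 874} = - \frac{62803}{2} - 2 \left(-874\right) \frac{1}{-1148} = - \frac{62803}{2} - 2 \left(-874\right) \left(- \frac{1}{1148}\right) = - \frac{62803}{2} - \frac{437}{287} = - \frac{18025335}{574}$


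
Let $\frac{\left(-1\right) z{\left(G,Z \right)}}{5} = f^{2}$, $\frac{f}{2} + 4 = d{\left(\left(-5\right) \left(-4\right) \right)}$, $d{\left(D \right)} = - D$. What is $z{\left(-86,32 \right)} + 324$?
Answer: $-11196$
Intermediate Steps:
$f = -48$ ($f = -8 + 2 \left(- \left(-5\right) \left(-4\right)\right) = -8 + 2 \left(\left(-1\right) 20\right) = -8 + 2 \left(-20\right) = -8 - 40 = -48$)
$z{\left(G,Z \right)} = -11520$ ($z{\left(G,Z \right)} = - 5 \left(-48\right)^{2} = \left(-5\right) 2304 = -11520$)
$z{\left(-86,32 \right)} + 324 = -11520 + 324 = -11196$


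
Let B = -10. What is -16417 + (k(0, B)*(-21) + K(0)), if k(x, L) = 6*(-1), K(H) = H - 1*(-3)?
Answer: -16288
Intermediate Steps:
K(H) = 3 + H (K(H) = H + 3 = 3 + H)
k(x, L) = -6
-16417 + (k(0, B)*(-21) + K(0)) = -16417 + (-6*(-21) + (3 + 0)) = -16417 + (126 + 3) = -16417 + 129 = -16288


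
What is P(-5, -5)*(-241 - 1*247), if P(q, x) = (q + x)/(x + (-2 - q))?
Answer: -2440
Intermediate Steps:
P(q, x) = (q + x)/(-2 + x - q)
P(-5, -5)*(-241 - 1*247) = ((-5 - 5)/(-2 - 5 - 1*(-5)))*(-241 - 1*247) = (-10/(-2 - 5 + 5))*(-241 - 247) = (-10/(-2))*(-488) = -½*(-10)*(-488) = 5*(-488) = -2440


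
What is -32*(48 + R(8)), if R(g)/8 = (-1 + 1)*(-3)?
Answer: -1536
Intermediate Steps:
R(g) = 0 (R(g) = 8*((-1 + 1)*(-3)) = 8*(0*(-3)) = 8*0 = 0)
-32*(48 + R(8)) = -32*(48 + 0) = -32*48 = -1536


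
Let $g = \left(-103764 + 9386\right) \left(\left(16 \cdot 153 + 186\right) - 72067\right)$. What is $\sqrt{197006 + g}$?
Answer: $2 \sqrt{1638286170} \approx 80952.0$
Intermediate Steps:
$g = 6552947674$ ($g = - 94378 \left(\left(2448 + 186\right) - 72067\right) = - 94378 \left(2634 - 72067\right) = \left(-94378\right) \left(-69433\right) = 6552947674$)
$\sqrt{197006 + g} = \sqrt{197006 + 6552947674} = \sqrt{6553144680} = 2 \sqrt{1638286170}$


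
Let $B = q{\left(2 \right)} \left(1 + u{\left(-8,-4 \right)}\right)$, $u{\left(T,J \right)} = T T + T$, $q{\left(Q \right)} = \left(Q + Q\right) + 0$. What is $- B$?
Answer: $-228$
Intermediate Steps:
$q{\left(Q \right)} = 2 Q$ ($q{\left(Q \right)} = 2 Q + 0 = 2 Q$)
$u{\left(T,J \right)} = T + T^{2}$ ($u{\left(T,J \right)} = T^{2} + T = T + T^{2}$)
$B = 228$ ($B = 2 \cdot 2 \left(1 - 8 \left(1 - 8\right)\right) = 4 \left(1 - -56\right) = 4 \left(1 + 56\right) = 4 \cdot 57 = 228$)
$- B = \left(-1\right) 228 = -228$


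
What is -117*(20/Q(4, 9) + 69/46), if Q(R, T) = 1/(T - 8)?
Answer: -5031/2 ≈ -2515.5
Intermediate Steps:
Q(R, T) = 1/(-8 + T)
-117*(20/Q(4, 9) + 69/46) = -117*(20/(1/(-8 + 9)) + 69/46) = -117*(20/(1/1) + 69*(1/46)) = -117*(20/1 + 3/2) = -117*(20*1 + 3/2) = -117*(20 + 3/2) = -117*43/2 = -5031/2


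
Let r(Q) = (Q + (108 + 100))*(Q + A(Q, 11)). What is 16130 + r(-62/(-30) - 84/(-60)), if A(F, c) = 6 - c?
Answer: 3556294/225 ≈ 15806.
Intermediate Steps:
r(Q) = (-5 + Q)*(208 + Q) (r(Q) = (Q + (108 + 100))*(Q + (6 - 1*11)) = (Q + 208)*(Q + (6 - 11)) = (208 + Q)*(Q - 5) = (208 + Q)*(-5 + Q) = (-5 + Q)*(208 + Q))
16130 + r(-62/(-30) - 84/(-60)) = 16130 + (-1040 + (-62/(-30) - 84/(-60))² + 203*(-62/(-30) - 84/(-60))) = 16130 + (-1040 + (-62*(-1/30) - 84*(-1/60))² + 203*(-62*(-1/30) - 84*(-1/60))) = 16130 + (-1040 + (31/15 + 7/5)² + 203*(31/15 + 7/5)) = 16130 + (-1040 + (52/15)² + 203*(52/15)) = 16130 + (-1040 + 2704/225 + 10556/15) = 16130 - 72956/225 = 3556294/225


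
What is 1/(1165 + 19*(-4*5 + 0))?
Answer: 1/785 ≈ 0.0012739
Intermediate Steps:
1/(1165 + 19*(-4*5 + 0)) = 1/(1165 + 19*(-20 + 0)) = 1/(1165 + 19*(-20)) = 1/(1165 - 380) = 1/785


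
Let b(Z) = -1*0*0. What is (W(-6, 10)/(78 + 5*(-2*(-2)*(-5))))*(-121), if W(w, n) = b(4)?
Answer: 0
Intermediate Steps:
b(Z) = 0 (b(Z) = 0*0 = 0)
W(w, n) = 0
(W(-6, 10)/(78 + 5*(-2*(-2)*(-5))))*(-121) = (0/(78 + 5*(-2*(-2)*(-5))))*(-121) = (0/(78 + 5*(4*(-5))))*(-121) = (0/(78 + 5*(-20)))*(-121) = (0/(78 - 100))*(-121) = (0/(-22))*(-121) = -1/22*0*(-121) = 0*(-121) = 0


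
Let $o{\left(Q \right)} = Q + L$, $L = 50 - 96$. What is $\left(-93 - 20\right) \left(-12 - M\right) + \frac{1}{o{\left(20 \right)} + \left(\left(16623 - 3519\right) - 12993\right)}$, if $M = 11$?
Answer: $\frac{220916}{85} \approx 2599.0$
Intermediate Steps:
$L = -46$
$o{\left(Q \right)} = -46 + Q$ ($o{\left(Q \right)} = Q - 46 = -46 + Q$)
$\left(-93 - 20\right) \left(-12 - M\right) + \frac{1}{o{\left(20 \right)} + \left(\left(16623 - 3519\right) - 12993\right)} = \left(-93 - 20\right) \left(-12 - 11\right) + \frac{1}{\left(-46 + 20\right) + \left(\left(16623 - 3519\right) - 12993\right)} = - 113 \left(-12 - 11\right) + \frac{1}{-26 + \left(13104 - 12993\right)} = \left(-113\right) \left(-23\right) + \frac{1}{-26 + 111} = 2599 + \frac{1}{85} = \frac{220916}{85}$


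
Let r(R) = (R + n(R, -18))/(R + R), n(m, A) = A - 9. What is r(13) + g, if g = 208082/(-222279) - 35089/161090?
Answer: -787801672513/465490013430 ≈ -1.6924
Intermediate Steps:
n(m, A) = -9 + A
r(R) = (-27 + R)/(2*R) (r(R) = (R + (-9 - 18))/(R + R) = (R - 27)/((2*R)) = (-27 + R)*(1/(2*R)) = (-27 + R)/(2*R))
g = -41319477211/35806924110 (g = 208082*(-1/222279) - 35089*1/161090 = -208082/222279 - 35089/161090 = -41319477211/35806924110 ≈ -1.1540)
r(13) + g = (½)*(-27 + 13)/13 - 41319477211/35806924110 = (½)*(1/13)*(-14) - 41319477211/35806924110 = -7/13 - 41319477211/35806924110 = -787801672513/465490013430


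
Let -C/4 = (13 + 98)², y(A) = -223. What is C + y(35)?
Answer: -49507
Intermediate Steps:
C = -49284 (C = -4*(13 + 98)² = -4*111² = -4*12321 = -49284)
C + y(35) = -49284 - 223 = -49507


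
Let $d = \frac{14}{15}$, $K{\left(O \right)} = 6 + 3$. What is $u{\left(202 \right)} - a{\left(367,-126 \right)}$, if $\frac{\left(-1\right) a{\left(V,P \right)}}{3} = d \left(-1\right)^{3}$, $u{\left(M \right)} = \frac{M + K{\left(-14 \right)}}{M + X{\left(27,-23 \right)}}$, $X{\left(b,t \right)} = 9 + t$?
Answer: $- \frac{1577}{940} \approx -1.6777$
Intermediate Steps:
$K{\left(O \right)} = 9$
$d = \frac{14}{15}$ ($d = 14 \cdot \frac{1}{15} = \frac{14}{15} \approx 0.93333$)
$u{\left(M \right)} = \frac{9 + M}{-14 + M}$ ($u{\left(M \right)} = \frac{M + 9}{M + \left(9 - 23\right)} = \frac{9 + M}{M - 14} = \frac{9 + M}{-14 + M}$)
$a{\left(V,P \right)} = \frac{14}{5}$ ($a{\left(V,P \right)} = - 3 \frac{14 \left(-1\right)^{3}}{15} = - 3 \cdot \frac{14}{15} \left(-1\right) = \left(-3\right) \left(- \frac{14}{15}\right) = \frac{14}{5}$)
$u{\left(202 \right)} - a{\left(367,-126 \right)} = \frac{9 + 202}{-14 + 202} - \frac{14}{5} = \frac{1}{188} \cdot 211 - \frac{14}{5} = \frac{211}{188} - \frac{14}{5} = - \frac{1577}{940}$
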